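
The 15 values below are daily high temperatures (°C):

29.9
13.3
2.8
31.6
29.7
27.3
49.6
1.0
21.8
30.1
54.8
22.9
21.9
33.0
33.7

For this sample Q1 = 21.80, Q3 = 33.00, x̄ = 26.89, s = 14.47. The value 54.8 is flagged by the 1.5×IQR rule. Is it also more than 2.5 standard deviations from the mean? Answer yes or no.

no

z = (54.8 − 26.89) / 14.47 = 1.93.
|z| = 1.93 ≤ 2.5.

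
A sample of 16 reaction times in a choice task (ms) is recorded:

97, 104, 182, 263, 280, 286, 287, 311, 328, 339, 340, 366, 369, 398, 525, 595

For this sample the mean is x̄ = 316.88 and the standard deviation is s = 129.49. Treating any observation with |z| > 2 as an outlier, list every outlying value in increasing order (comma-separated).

Cutoffs at x̄ ± 2s: 316.88 ± 2·129.49 = [57.90, 575.86].
595: z = 2.15, |z| > 2 → outlier.
Every other value lies within [57.90, 575.86].

595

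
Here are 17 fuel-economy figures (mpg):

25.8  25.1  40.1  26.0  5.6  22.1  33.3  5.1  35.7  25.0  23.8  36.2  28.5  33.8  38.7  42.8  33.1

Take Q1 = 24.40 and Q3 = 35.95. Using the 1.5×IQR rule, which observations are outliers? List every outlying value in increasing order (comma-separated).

5.1, 5.6

IQR = Q3 − Q1 = 35.95 − 24.40 = 11.55.
Lower fence = Q1 − 1.5·IQR = 24.40 − 17.325 = 7.075.
Upper fence = Q3 + 1.5·IQR = 35.95 + 17.325 = 53.275.
5.1 < 7.075 → outlier.
5.6 < 7.075 → outlier.
All remaining values lie within [7.075, 53.275].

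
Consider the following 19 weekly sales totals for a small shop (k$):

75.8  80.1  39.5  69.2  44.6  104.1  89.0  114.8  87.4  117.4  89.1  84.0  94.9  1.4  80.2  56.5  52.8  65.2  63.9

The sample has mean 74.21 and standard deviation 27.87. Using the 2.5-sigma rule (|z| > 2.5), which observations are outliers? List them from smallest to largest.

Cutoffs at x̄ ± 2.5s: 74.21 ± 2.5·27.87 = [4.535, 143.885].
1.4: z = -2.61, |z| > 2.5 → outlier.
Every other value lies within [4.535, 143.885].

1.4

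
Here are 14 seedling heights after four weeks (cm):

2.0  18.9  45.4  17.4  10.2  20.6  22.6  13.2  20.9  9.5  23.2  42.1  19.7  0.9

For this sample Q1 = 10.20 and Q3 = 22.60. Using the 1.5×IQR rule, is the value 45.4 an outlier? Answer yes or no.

IQR = Q3 − Q1 = 22.60 − 10.20 = 12.40.
Lower fence = Q1 − 1.5·IQR = 10.20 − 18.60 = -8.40.
Upper fence = Q3 + 1.5·IQR = 22.60 + 18.60 = 41.20.
45.4 lies above the upper fence.

yes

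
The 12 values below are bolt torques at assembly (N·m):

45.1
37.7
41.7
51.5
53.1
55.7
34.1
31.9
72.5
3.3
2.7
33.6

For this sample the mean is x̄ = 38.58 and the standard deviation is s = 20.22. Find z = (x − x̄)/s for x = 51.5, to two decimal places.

z = (51.5 − 38.58) / 20.22 = 0.64.

0.64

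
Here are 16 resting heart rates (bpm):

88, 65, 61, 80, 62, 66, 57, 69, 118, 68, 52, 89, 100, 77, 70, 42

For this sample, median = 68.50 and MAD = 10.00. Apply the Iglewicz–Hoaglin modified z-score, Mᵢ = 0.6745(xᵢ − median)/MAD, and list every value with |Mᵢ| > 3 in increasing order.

|Mᵢ| > 3 ⇔ |xᵢ − 68.50| > 3·10.00/0.6745 = 44.48.
So outliers lie outside [24.02, 112.98].
118: M = 3.34 → outlier.

118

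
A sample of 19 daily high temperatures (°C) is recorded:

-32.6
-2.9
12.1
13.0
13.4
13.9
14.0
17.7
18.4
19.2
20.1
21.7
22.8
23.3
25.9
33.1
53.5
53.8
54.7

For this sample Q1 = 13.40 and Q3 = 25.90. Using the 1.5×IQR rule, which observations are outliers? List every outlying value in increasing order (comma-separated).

IQR = Q3 − Q1 = 25.90 − 13.40 = 12.50.
Lower fence = Q1 − 1.5·IQR = 13.40 − 18.75 = -5.35.
Upper fence = Q3 + 1.5·IQR = 25.90 + 18.75 = 44.65.
-32.6 < -5.35 → outlier.
53.5 > 44.65 → outlier.
53.8 > 44.65 → outlier.
54.7 > 44.65 → outlier.
All remaining values lie within [-5.35, 44.65].

-32.6, 53.5, 53.8, 54.7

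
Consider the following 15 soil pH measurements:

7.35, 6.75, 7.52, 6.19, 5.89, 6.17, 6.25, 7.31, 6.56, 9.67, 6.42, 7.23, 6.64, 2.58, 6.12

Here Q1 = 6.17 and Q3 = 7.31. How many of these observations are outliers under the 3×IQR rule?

IQR = 1.14; fences at 6.17 − 3.42 = 2.75 and 7.31 + 3.42 = 10.73.
Outside the cutoffs: 2.58.

1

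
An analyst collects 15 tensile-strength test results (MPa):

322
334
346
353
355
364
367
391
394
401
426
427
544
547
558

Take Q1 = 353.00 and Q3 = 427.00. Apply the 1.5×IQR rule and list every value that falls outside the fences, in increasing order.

IQR = Q3 − Q1 = 427.00 − 353.00 = 74.00.
Lower fence = Q1 − 1.5·IQR = 353.00 − 111.00 = 242.00.
Upper fence = Q3 + 1.5·IQR = 427.00 + 111.00 = 538.00.
544 > 538.00 → outlier.
547 > 538.00 → outlier.
558 > 538.00 → outlier.
All remaining values lie within [242.00, 538.00].

544, 547, 558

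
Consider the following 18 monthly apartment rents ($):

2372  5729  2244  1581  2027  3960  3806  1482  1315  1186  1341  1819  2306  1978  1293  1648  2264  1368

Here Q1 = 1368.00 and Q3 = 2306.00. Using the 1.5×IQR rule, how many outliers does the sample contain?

IQR = 938.00; fences at 1368.00 − 1407.00 = -39.00 and 2306.00 + 1407.00 = 3713.00.
Outside the cutoffs: 3806, 3960, 5729.

3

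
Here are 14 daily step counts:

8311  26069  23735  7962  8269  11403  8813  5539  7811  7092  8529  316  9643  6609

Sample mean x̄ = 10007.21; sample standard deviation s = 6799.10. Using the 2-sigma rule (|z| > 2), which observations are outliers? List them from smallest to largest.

23735, 26069

Cutoffs at x̄ ± 2s: 10007.21 ± 2·6799.10 = [-3590.99, 23605.41].
23735: z = 2.02, |z| > 2 → outlier.
26069: z = 2.36, |z| > 2 → outlier.
Every other value lies within [-3590.99, 23605.41].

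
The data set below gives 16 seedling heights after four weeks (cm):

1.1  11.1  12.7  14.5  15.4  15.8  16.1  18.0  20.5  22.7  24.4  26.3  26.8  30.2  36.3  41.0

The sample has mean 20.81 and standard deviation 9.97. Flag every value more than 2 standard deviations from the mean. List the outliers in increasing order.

Cutoffs at x̄ ± 2s: 20.81 ± 2·9.97 = [0.87, 40.75].
41.0: z = 2.03, |z| > 2 → outlier.
Every other value lies within [0.87, 40.75].

41.0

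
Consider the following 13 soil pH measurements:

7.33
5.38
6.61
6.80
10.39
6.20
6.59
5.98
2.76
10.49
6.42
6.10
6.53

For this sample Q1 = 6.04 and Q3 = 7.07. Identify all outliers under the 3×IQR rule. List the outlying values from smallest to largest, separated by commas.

2.76, 10.39, 10.49

IQR = Q3 − Q1 = 7.07 − 6.04 = 1.03.
Lower fence = Q1 − 3·IQR = 6.04 − 3.09 = 2.95.
Upper fence = Q3 + 3·IQR = 7.07 + 3.09 = 10.16.
2.76 < 2.95 → outlier.
10.39 > 10.16 → outlier.
10.49 > 10.16 → outlier.
All remaining values lie within [2.95, 10.16].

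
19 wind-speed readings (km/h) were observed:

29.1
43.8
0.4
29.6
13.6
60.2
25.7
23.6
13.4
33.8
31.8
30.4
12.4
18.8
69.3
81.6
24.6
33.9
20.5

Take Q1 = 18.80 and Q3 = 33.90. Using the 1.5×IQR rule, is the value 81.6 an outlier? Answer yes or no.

IQR = Q3 − Q1 = 33.90 − 18.80 = 15.10.
Lower fence = Q1 − 1.5·IQR = 18.80 − 22.65 = -3.85.
Upper fence = Q3 + 1.5·IQR = 33.90 + 22.65 = 56.55.
81.6 lies above the upper fence.

yes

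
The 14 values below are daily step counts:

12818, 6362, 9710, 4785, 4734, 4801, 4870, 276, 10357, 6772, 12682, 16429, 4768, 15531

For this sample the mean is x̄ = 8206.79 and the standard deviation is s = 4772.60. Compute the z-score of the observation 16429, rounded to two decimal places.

z = (16429 − 8206.79) / 4772.60 = 1.72.

1.72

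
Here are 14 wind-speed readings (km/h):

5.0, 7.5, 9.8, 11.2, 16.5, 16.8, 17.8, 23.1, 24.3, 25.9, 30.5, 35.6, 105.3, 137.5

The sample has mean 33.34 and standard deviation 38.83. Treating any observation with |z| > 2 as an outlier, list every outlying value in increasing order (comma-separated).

Cutoffs at x̄ ± 2s: 33.34 ± 2·38.83 = [-44.32, 111.00].
137.5: z = 2.68, |z| > 2 → outlier.
Every other value lies within [-44.32, 111.00].

137.5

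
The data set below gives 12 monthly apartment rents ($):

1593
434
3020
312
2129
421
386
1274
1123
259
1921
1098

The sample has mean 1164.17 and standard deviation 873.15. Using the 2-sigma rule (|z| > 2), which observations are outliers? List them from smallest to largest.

Cutoffs at x̄ ± 2s: 1164.17 ± 2·873.15 = [-582.13, 2910.47].
3020: z = 2.13, |z| > 2 → outlier.
Every other value lies within [-582.13, 2910.47].

3020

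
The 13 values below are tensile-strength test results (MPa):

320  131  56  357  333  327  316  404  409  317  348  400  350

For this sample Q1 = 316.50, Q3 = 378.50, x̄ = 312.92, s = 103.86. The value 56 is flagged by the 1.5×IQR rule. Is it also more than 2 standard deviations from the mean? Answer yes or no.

z = (56 − 312.92) / 103.86 = -2.47.
|z| = 2.47 > 2.

yes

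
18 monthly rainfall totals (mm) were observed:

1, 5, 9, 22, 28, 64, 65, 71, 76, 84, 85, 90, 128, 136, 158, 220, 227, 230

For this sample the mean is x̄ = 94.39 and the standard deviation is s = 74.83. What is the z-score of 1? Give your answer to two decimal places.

z = (1 − 94.39) / 74.83 = -1.25.

-1.25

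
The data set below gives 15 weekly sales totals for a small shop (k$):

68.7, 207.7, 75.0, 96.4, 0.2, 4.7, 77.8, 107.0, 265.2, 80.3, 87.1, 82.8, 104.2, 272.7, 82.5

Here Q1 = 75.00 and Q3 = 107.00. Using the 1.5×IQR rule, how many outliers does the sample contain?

5

IQR = 32.00; fences at 75.00 − 48.00 = 27.00 and 107.00 + 48.00 = 155.00.
Outside the cutoffs: 0.2, 4.7, 207.7, 265.2, 272.7.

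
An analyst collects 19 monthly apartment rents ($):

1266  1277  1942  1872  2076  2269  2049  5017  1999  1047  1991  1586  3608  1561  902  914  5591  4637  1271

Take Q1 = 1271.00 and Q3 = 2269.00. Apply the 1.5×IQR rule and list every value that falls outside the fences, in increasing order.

IQR = Q3 − Q1 = 2269.00 − 1271.00 = 998.00.
Lower fence = Q1 − 1.5·IQR = 1271.00 − 1497.00 = -226.00.
Upper fence = Q3 + 1.5·IQR = 2269.00 + 1497.00 = 3766.00.
4637 > 3766.00 → outlier.
5017 > 3766.00 → outlier.
5591 > 3766.00 → outlier.
All remaining values lie within [-226.00, 3766.00].

4637, 5017, 5591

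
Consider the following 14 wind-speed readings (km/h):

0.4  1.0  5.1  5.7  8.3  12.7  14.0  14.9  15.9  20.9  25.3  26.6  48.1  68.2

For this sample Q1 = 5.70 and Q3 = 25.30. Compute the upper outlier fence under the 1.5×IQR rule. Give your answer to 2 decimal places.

54.70

IQR = Q3 − Q1 = 25.30 − 5.70 = 19.60.
Lower fence = Q1 − 1.5·IQR = 5.70 − 29.40 = -23.70.
Upper fence = Q3 + 1.5·IQR = 25.30 + 29.40 = 54.70.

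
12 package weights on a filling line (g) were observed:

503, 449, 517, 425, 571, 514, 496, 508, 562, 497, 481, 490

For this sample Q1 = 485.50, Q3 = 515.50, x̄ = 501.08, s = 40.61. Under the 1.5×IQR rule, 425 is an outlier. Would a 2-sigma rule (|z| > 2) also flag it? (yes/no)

no

z = (425 − 501.08) / 40.61 = -1.87.
|z| = 1.87 ≤ 2.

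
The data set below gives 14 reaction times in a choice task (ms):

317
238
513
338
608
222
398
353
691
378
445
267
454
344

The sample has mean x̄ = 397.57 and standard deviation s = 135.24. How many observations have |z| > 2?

Cutoffs: x̄ ± 2s = [127.09, 668.05].
Outside the cutoffs: 691.

1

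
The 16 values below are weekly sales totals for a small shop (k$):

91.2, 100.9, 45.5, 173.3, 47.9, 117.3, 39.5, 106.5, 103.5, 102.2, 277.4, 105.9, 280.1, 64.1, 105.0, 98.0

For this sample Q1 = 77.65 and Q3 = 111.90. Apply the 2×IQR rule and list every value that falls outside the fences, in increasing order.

IQR = Q3 − Q1 = 111.90 − 77.65 = 34.25.
Lower fence = Q1 − 2·IQR = 77.65 − 68.50 = 9.15.
Upper fence = Q3 + 2·IQR = 111.90 + 68.50 = 180.40.
277.4 > 180.40 → outlier.
280.1 > 180.40 → outlier.
All remaining values lie within [9.15, 180.40].

277.4, 280.1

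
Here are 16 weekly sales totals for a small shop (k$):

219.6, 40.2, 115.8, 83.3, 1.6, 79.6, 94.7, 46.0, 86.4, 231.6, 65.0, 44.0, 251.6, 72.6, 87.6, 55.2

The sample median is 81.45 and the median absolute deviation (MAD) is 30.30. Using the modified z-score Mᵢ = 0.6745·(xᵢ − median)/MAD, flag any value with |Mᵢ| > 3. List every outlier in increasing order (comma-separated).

|Mᵢ| > 3 ⇔ |xᵢ − 81.45| > 3·30.30/0.6745 = 134.77.
So outliers lie outside [-53.32, 216.22].
219.6: M = 3.08 → outlier.
231.6: M = 3.34 → outlier.
251.6: M = 3.79 → outlier.

219.6, 231.6, 251.6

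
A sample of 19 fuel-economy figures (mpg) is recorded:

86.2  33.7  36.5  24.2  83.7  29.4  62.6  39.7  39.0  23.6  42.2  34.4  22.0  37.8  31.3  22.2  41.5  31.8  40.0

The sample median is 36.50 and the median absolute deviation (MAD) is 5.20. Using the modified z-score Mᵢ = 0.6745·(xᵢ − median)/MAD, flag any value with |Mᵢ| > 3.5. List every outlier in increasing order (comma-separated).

|Mᵢ| > 3.5 ⇔ |xᵢ − 36.50| > 3.5·5.20/0.6745 = 26.98.
So outliers lie outside [9.52, 63.48].
83.7: M = 6.12 → outlier.
86.2: M = 6.45 → outlier.

83.7, 86.2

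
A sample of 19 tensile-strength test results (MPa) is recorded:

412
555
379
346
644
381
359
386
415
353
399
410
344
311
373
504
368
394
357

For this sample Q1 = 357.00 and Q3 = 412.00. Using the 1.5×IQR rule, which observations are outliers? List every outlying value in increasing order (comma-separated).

IQR = Q3 − Q1 = 412.00 − 357.00 = 55.00.
Lower fence = Q1 − 1.5·IQR = 357.00 − 82.50 = 274.50.
Upper fence = Q3 + 1.5·IQR = 412.00 + 82.50 = 494.50.
504 > 494.50 → outlier.
555 > 494.50 → outlier.
644 > 494.50 → outlier.
All remaining values lie within [274.50, 494.50].

504, 555, 644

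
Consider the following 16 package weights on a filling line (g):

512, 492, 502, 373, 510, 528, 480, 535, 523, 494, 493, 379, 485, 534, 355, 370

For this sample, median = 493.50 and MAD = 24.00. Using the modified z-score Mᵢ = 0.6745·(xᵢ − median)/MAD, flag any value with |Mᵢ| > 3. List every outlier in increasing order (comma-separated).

|Mᵢ| > 3 ⇔ |xᵢ − 493.50| > 3·24.00/0.6745 = 106.75.
So outliers lie outside [386.75, 600.25].
355: M = -3.89 → outlier.
370: M = -3.47 → outlier.
373: M = -3.39 → outlier.
379: M = -3.22 → outlier.

355, 370, 373, 379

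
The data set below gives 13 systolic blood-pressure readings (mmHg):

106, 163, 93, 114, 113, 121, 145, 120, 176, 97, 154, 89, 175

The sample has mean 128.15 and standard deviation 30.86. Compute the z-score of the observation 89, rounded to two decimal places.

z = (89 − 128.15) / 30.86 = -1.27.

-1.27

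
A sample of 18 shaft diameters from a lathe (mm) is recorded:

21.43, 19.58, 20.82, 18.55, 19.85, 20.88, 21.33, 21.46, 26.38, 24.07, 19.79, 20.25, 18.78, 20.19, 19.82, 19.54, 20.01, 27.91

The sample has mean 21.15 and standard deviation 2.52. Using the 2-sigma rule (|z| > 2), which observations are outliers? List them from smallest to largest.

Cutoffs at x̄ ± 2s: 21.15 ± 2·2.52 = [16.11, 26.19].
26.38: z = 2.08, |z| > 2 → outlier.
27.91: z = 2.68, |z| > 2 → outlier.
Every other value lies within [16.11, 26.19].

26.38, 27.91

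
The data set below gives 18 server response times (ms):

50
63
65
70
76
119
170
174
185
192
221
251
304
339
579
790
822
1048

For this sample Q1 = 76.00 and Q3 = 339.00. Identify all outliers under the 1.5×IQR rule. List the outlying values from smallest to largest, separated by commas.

790, 822, 1048

IQR = Q3 − Q1 = 339.00 − 76.00 = 263.00.
Lower fence = Q1 − 1.5·IQR = 76.00 − 394.50 = -318.50.
Upper fence = Q3 + 1.5·IQR = 339.00 + 394.50 = 733.50.
790 > 733.50 → outlier.
822 > 733.50 → outlier.
1048 > 733.50 → outlier.
All remaining values lie within [-318.50, 733.50].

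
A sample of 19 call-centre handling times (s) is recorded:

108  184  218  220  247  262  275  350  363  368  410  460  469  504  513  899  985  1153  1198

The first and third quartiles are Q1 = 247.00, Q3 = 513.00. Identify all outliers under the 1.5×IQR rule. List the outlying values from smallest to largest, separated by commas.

IQR = Q3 − Q1 = 513.00 − 247.00 = 266.00.
Lower fence = Q1 − 1.5·IQR = 247.00 − 399.00 = -152.00.
Upper fence = Q3 + 1.5·IQR = 513.00 + 399.00 = 912.00.
985 > 912.00 → outlier.
1153 > 912.00 → outlier.
1198 > 912.00 → outlier.
All remaining values lie within [-152.00, 912.00].

985, 1153, 1198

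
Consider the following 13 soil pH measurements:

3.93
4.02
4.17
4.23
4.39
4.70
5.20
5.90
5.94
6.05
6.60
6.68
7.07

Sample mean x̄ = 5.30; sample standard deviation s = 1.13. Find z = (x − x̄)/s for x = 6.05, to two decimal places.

0.66

z = (6.05 − 5.30) / 1.13 = 0.66.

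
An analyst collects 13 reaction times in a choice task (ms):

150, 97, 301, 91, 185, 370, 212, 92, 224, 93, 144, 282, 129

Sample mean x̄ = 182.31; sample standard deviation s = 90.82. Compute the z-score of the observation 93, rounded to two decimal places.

z = (93 − 182.31) / 90.82 = -0.98.

-0.98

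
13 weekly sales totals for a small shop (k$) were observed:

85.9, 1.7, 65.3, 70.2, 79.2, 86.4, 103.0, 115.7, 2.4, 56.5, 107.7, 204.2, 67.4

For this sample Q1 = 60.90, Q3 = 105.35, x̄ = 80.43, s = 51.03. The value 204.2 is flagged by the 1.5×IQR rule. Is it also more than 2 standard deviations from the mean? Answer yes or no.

z = (204.2 − 80.43) / 51.03 = 2.43.
|z| = 2.43 > 2.

yes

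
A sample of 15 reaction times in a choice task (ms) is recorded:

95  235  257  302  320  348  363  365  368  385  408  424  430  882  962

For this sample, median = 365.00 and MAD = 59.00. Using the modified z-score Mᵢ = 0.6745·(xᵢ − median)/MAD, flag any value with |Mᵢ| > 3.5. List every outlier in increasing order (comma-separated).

882, 962

|Mᵢ| > 3.5 ⇔ |xᵢ − 365.00| > 3.5·59.00/0.6745 = 306.15.
So outliers lie outside [58.85, 671.15].
882: M = 5.91 → outlier.
962: M = 6.83 → outlier.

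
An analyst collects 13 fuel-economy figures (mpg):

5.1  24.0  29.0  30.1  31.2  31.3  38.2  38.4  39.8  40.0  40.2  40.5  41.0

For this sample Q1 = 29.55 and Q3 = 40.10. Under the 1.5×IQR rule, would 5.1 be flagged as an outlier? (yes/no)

IQR = Q3 − Q1 = 40.10 − 29.55 = 10.55.
Lower fence = Q1 − 1.5·IQR = 29.55 − 15.825 = 13.725.
Upper fence = Q3 + 1.5·IQR = 40.10 + 15.825 = 55.925.
5.1 lies below the lower fence.

yes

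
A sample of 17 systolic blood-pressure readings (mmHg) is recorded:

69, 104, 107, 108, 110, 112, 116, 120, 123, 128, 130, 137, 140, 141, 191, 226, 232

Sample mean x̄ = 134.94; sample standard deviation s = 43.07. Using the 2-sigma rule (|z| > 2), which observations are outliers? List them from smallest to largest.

Cutoffs at x̄ ± 2s: 134.94 ± 2·43.07 = [48.80, 221.08].
226: z = 2.11, |z| > 2 → outlier.
232: z = 2.25, |z| > 2 → outlier.
Every other value lies within [48.80, 221.08].

226, 232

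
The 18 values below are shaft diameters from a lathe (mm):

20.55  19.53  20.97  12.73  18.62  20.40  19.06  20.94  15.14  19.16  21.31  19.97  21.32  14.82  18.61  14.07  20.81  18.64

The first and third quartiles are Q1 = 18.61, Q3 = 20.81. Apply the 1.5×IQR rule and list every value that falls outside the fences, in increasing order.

IQR = Q3 − Q1 = 20.81 − 18.61 = 2.20.
Lower fence = Q1 − 1.5·IQR = 18.61 − 3.30 = 15.31.
Upper fence = Q3 + 1.5·IQR = 20.81 + 3.30 = 24.11.
12.73 < 15.31 → outlier.
14.07 < 15.31 → outlier.
14.82 < 15.31 → outlier.
15.14 < 15.31 → outlier.
All remaining values lie within [15.31, 24.11].

12.73, 14.07, 14.82, 15.14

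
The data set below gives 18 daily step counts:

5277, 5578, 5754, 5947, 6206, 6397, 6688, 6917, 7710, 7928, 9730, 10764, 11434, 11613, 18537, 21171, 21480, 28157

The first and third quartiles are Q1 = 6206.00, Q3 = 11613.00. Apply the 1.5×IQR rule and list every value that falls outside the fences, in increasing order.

IQR = Q3 − Q1 = 11613.00 − 6206.00 = 5407.00.
Lower fence = Q1 − 1.5·IQR = 6206.00 − 8110.50 = -1904.50.
Upper fence = Q3 + 1.5·IQR = 11613.00 + 8110.50 = 19723.50.
21171 > 19723.50 → outlier.
21480 > 19723.50 → outlier.
28157 > 19723.50 → outlier.
All remaining values lie within [-1904.50, 19723.50].

21171, 21480, 28157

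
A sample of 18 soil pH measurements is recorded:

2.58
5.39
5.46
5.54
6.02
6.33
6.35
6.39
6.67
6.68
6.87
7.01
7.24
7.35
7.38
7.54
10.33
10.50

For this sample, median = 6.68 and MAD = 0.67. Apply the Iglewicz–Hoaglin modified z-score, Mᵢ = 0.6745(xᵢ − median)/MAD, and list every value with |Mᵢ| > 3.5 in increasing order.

2.58, 10.33, 10.50

|Mᵢ| > 3.5 ⇔ |xᵢ − 6.68| > 3.5·0.67/0.6745 = 3.48.
So outliers lie outside [3.20, 10.16].
2.58: M = -4.13 → outlier.
10.33: M = 3.67 → outlier.
10.50: M = 3.85 → outlier.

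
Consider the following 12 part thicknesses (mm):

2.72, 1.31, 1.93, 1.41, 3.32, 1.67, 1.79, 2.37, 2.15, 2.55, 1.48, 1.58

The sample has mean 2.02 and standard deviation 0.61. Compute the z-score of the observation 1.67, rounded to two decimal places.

z = (1.67 − 2.02) / 0.61 = -0.57.

-0.57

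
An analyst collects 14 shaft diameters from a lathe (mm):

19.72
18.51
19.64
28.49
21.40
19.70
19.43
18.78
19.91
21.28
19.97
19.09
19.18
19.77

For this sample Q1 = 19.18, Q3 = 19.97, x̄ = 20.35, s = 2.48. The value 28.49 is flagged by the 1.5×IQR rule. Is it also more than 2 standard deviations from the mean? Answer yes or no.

yes

z = (28.49 − 20.35) / 2.48 = 3.28.
|z| = 3.28 > 2.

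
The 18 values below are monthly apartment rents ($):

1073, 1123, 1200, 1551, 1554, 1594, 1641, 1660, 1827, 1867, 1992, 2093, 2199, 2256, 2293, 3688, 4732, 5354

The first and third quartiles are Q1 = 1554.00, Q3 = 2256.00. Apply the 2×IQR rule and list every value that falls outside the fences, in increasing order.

3688, 4732, 5354

IQR = Q3 − Q1 = 2256.00 − 1554.00 = 702.00.
Lower fence = Q1 − 2·IQR = 1554.00 − 1404.00 = 150.00.
Upper fence = Q3 + 2·IQR = 2256.00 + 1404.00 = 3660.00.
3688 > 3660.00 → outlier.
4732 > 3660.00 → outlier.
5354 > 3660.00 → outlier.
All remaining values lie within [150.00, 3660.00].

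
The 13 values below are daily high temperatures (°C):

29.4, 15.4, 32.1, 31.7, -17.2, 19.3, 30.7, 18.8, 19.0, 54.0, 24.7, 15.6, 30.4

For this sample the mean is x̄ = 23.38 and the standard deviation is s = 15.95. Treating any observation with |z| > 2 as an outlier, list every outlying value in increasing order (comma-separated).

-17.2

Cutoffs at x̄ ± 2s: 23.38 ± 2·15.95 = [-8.52, 55.28].
-17.2: z = -2.54, |z| > 2 → outlier.
Every other value lies within [-8.52, 55.28].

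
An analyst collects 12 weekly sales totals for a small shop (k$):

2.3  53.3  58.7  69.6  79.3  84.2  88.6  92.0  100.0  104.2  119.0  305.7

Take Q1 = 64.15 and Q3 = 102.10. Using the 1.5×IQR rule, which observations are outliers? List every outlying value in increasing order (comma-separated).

IQR = Q3 − Q1 = 102.10 − 64.15 = 37.95.
Lower fence = Q1 − 1.5·IQR = 64.15 − 56.925 = 7.225.
Upper fence = Q3 + 1.5·IQR = 102.10 + 56.925 = 159.025.
2.3 < 7.225 → outlier.
305.7 > 159.025 → outlier.
All remaining values lie within [7.225, 159.025].

2.3, 305.7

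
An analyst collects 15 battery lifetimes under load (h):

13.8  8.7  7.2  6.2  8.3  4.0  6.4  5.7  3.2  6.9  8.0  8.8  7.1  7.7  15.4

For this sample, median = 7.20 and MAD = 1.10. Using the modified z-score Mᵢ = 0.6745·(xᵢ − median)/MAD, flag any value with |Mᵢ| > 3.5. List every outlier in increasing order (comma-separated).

13.8, 15.4

|Mᵢ| > 3.5 ⇔ |xᵢ − 7.20| > 3.5·1.10/0.6745 = 5.71.
So outliers lie outside [1.49, 12.91].
13.8: M = 4.05 → outlier.
15.4: M = 5.03 → outlier.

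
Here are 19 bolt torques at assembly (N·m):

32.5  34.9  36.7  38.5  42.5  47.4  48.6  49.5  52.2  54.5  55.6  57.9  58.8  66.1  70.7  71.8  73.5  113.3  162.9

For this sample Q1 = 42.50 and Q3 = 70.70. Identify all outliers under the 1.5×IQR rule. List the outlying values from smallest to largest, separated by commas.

IQR = Q3 − Q1 = 70.70 − 42.50 = 28.20.
Lower fence = Q1 − 1.5·IQR = 42.50 − 42.30 = 0.20.
Upper fence = Q3 + 1.5·IQR = 70.70 + 42.30 = 113.00.
113.3 > 113.00 → outlier.
162.9 > 113.00 → outlier.
All remaining values lie within [0.20, 113.00].

113.3, 162.9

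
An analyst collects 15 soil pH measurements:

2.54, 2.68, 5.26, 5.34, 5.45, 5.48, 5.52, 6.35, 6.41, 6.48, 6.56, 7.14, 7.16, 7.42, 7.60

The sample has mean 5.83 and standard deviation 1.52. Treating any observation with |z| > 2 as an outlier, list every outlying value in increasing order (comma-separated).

Cutoffs at x̄ ± 2s: 5.83 ± 2·1.52 = [2.79, 8.87].
2.54: z = -2.16, |z| > 2 → outlier.
2.68: z = -2.07, |z| > 2 → outlier.
Every other value lies within [2.79, 8.87].

2.54, 2.68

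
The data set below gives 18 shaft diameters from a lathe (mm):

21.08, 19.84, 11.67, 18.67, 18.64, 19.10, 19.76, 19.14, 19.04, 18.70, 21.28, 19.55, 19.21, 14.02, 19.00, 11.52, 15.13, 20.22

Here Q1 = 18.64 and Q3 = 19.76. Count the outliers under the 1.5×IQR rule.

IQR = 1.12; fences at 18.64 − 1.68 = 16.96 and 19.76 + 1.68 = 21.44.
Outside the cutoffs: 11.52, 11.67, 14.02, 15.13.

4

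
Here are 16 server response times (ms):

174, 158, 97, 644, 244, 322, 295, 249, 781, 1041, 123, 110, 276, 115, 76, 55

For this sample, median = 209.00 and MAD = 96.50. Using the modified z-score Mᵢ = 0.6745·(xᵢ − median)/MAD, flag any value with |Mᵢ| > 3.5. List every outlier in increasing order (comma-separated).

781, 1041

|Mᵢ| > 3.5 ⇔ |xᵢ − 209.00| > 3.5·96.50/0.6745 = 500.74.
So outliers lie outside [-291.74, 709.74].
781: M = 4.00 → outlier.
1041: M = 5.82 → outlier.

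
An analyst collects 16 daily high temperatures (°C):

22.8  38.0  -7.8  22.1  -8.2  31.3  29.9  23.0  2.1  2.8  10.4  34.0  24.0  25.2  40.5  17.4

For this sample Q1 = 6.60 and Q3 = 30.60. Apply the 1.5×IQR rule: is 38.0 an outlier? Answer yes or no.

no

IQR = Q3 − Q1 = 30.60 − 6.60 = 24.00.
Lower fence = Q1 − 1.5·IQR = 6.60 − 36.00 = -29.40.
Upper fence = Q3 + 1.5·IQR = 30.60 + 36.00 = 66.60.
38.0 lies within [-29.40, 66.60].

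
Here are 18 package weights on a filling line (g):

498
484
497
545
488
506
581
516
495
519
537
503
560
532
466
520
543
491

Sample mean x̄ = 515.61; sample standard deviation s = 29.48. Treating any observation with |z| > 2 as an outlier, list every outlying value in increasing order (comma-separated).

581

Cutoffs at x̄ ± 2s: 515.61 ± 2·29.48 = [456.65, 574.57].
581: z = 2.22, |z| > 2 → outlier.
Every other value lies within [456.65, 574.57].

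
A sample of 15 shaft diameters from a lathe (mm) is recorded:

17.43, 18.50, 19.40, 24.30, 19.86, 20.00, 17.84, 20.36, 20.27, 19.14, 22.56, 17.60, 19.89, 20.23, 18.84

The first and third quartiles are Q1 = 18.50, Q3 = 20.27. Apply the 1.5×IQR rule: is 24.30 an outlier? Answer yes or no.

yes

IQR = Q3 − Q1 = 20.27 − 18.50 = 1.77.
Lower fence = Q1 − 1.5·IQR = 18.50 − 2.655 = 15.845.
Upper fence = Q3 + 1.5·IQR = 20.27 + 2.655 = 22.925.
24.30 lies above the upper fence.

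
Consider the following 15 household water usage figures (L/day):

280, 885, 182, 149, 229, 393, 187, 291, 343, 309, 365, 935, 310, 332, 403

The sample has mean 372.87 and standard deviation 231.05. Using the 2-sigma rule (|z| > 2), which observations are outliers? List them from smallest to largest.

885, 935

Cutoffs at x̄ ± 2s: 372.87 ± 2·231.05 = [-89.23, 834.97].
885: z = 2.22, |z| > 2 → outlier.
935: z = 2.43, |z| > 2 → outlier.
Every other value lies within [-89.23, 834.97].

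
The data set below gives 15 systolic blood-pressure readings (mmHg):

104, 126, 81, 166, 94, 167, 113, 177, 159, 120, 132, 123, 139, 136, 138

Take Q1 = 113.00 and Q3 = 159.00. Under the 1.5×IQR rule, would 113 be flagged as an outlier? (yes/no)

IQR = Q3 − Q1 = 159.00 − 113.00 = 46.00.
Lower fence = Q1 − 1.5·IQR = 113.00 − 69.00 = 44.00.
Upper fence = Q3 + 1.5·IQR = 159.00 + 69.00 = 228.00.
113 lies within [44.00, 228.00].

no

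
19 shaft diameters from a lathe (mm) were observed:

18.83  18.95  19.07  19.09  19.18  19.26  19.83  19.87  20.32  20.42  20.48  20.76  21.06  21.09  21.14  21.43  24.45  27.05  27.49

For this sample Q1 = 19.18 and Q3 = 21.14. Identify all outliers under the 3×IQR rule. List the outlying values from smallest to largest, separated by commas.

IQR = Q3 − Q1 = 21.14 − 19.18 = 1.96.
Lower fence = Q1 − 3·IQR = 19.18 − 5.88 = 13.30.
Upper fence = Q3 + 3·IQR = 21.14 + 5.88 = 27.02.
27.05 > 27.02 → outlier.
27.49 > 27.02 → outlier.
All remaining values lie within [13.30, 27.02].

27.05, 27.49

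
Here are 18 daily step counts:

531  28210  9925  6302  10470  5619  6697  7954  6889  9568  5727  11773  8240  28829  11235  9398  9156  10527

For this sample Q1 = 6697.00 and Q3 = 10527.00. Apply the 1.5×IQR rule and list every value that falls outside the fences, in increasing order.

531, 28210, 28829

IQR = Q3 − Q1 = 10527.00 − 6697.00 = 3830.00.
Lower fence = Q1 − 1.5·IQR = 6697.00 − 5745.00 = 952.00.
Upper fence = Q3 + 1.5·IQR = 10527.00 + 5745.00 = 16272.00.
531 < 952.00 → outlier.
28210 > 16272.00 → outlier.
28829 > 16272.00 → outlier.
All remaining values lie within [952.00, 16272.00].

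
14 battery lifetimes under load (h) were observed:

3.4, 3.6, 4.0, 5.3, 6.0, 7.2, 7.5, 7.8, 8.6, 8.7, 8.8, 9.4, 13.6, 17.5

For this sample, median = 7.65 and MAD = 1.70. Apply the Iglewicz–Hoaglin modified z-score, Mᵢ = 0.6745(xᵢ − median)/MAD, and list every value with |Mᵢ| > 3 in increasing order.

|Mᵢ| > 3 ⇔ |xᵢ − 7.65| > 3·1.70/0.6745 = 7.56.
So outliers lie outside [0.09, 15.21].
17.5: M = 3.91 → outlier.

17.5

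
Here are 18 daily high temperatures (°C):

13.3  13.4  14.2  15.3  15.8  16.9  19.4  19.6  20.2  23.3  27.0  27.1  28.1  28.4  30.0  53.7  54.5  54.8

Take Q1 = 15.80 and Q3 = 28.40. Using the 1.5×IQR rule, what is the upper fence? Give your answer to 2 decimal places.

IQR = Q3 − Q1 = 28.40 − 15.80 = 12.60.
Lower fence = Q1 − 1.5·IQR = 15.80 − 18.90 = -3.10.
Upper fence = Q3 + 1.5·IQR = 28.40 + 18.90 = 47.30.

47.30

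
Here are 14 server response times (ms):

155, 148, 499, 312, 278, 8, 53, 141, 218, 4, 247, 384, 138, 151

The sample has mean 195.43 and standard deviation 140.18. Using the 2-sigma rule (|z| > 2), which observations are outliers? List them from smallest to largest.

499

Cutoffs at x̄ ± 2s: 195.43 ± 2·140.18 = [-84.93, 475.79].
499: z = 2.17, |z| > 2 → outlier.
Every other value lies within [-84.93, 475.79].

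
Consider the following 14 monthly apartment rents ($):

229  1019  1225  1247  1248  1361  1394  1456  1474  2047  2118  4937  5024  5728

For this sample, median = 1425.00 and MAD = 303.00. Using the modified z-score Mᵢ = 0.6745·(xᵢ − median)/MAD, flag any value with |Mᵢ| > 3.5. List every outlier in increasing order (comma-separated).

4937, 5024, 5728

|Mᵢ| > 3.5 ⇔ |xᵢ − 1425.00| > 3.5·303.00/0.6745 = 1572.28.
So outliers lie outside [-147.28, 2997.28].
4937: M = 7.82 → outlier.
5024: M = 8.01 → outlier.
5728: M = 9.58 → outlier.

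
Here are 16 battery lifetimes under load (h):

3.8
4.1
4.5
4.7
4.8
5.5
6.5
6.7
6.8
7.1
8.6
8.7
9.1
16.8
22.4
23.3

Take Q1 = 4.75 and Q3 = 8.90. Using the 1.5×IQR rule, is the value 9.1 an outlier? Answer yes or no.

IQR = Q3 − Q1 = 8.90 − 4.75 = 4.15.
Lower fence = Q1 − 1.5·IQR = 4.75 − 6.225 = -1.475.
Upper fence = Q3 + 1.5·IQR = 8.90 + 6.225 = 15.125.
9.1 lies within [-1.475, 15.125].

no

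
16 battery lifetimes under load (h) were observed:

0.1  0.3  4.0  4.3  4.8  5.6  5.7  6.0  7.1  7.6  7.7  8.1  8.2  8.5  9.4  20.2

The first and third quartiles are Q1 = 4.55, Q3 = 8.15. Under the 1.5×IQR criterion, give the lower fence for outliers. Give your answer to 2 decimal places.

-0.85

IQR = Q3 − Q1 = 8.15 − 4.55 = 3.60.
Lower fence = Q1 − 1.5·IQR = 4.55 − 5.40 = -0.85.
Upper fence = Q3 + 1.5·IQR = 8.15 + 5.40 = 13.55.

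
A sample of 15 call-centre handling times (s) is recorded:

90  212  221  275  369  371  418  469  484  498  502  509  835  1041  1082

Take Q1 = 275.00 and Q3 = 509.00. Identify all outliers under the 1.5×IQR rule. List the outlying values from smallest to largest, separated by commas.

1041, 1082

IQR = Q3 − Q1 = 509.00 − 275.00 = 234.00.
Lower fence = Q1 − 1.5·IQR = 275.00 − 351.00 = -76.00.
Upper fence = Q3 + 1.5·IQR = 509.00 + 351.00 = 860.00.
1041 > 860.00 → outlier.
1082 > 860.00 → outlier.
All remaining values lie within [-76.00, 860.00].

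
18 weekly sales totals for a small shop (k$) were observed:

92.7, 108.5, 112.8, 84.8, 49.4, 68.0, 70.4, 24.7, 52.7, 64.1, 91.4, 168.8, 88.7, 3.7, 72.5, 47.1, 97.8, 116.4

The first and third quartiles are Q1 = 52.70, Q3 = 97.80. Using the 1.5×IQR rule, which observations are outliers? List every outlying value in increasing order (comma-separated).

IQR = Q3 − Q1 = 97.80 − 52.70 = 45.10.
Lower fence = Q1 − 1.5·IQR = 52.70 − 67.65 = -14.95.
Upper fence = Q3 + 1.5·IQR = 97.80 + 67.65 = 165.45.
168.8 > 165.45 → outlier.
All remaining values lie within [-14.95, 165.45].

168.8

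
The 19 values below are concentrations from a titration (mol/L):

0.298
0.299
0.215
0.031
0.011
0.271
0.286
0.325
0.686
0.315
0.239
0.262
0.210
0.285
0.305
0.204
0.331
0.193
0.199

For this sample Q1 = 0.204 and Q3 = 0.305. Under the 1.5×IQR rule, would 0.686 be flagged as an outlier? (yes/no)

IQR = Q3 − Q1 = 0.305 − 0.204 = 0.101.
Lower fence = Q1 − 1.5·IQR = 0.204 − 0.1515 = 0.0525.
Upper fence = Q3 + 1.5·IQR = 0.305 + 0.1515 = 0.4565.
0.686 lies above the upper fence.

yes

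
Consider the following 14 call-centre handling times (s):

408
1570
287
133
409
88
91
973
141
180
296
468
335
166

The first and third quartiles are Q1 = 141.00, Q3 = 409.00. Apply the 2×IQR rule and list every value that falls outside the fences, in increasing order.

973, 1570

IQR = Q3 − Q1 = 409.00 − 141.00 = 268.00.
Lower fence = Q1 − 2·IQR = 141.00 − 536.00 = -395.00.
Upper fence = Q3 + 2·IQR = 409.00 + 536.00 = 945.00.
973 > 945.00 → outlier.
1570 > 945.00 → outlier.
All remaining values lie within [-395.00, 945.00].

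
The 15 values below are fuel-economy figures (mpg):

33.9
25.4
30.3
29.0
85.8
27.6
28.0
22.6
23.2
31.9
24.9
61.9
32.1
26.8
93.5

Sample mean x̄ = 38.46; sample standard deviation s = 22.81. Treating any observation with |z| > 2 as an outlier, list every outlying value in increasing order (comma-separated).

Cutoffs at x̄ ± 2s: 38.46 ± 2·22.81 = [-7.16, 84.08].
85.8: z = 2.08, |z| > 2 → outlier.
93.5: z = 2.41, |z| > 2 → outlier.
Every other value lies within [-7.16, 84.08].

85.8, 93.5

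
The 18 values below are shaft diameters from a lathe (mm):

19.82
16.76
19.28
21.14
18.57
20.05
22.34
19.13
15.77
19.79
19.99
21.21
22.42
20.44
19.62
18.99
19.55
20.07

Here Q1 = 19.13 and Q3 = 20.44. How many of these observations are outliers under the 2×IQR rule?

1

IQR = 1.31; fences at 19.13 − 2.62 = 16.51 and 20.44 + 2.62 = 23.06.
Outside the cutoffs: 15.77.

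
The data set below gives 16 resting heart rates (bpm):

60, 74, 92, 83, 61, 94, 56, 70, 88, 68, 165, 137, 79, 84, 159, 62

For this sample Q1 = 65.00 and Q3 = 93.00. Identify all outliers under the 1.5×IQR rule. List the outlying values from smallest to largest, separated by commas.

137, 159, 165

IQR = Q3 − Q1 = 93.00 − 65.00 = 28.00.
Lower fence = Q1 − 1.5·IQR = 65.00 − 42.00 = 23.00.
Upper fence = Q3 + 1.5·IQR = 93.00 + 42.00 = 135.00.
137 > 135.00 → outlier.
159 > 135.00 → outlier.
165 > 135.00 → outlier.
All remaining values lie within [23.00, 135.00].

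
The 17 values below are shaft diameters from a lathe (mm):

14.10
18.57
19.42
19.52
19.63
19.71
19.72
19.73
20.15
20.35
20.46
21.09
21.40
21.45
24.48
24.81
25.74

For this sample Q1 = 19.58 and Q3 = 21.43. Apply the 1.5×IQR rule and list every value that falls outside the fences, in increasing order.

IQR = Q3 − Q1 = 21.43 − 19.58 = 1.85.
Lower fence = Q1 − 1.5·IQR = 19.58 − 2.775 = 16.805.
Upper fence = Q3 + 1.5·IQR = 21.43 + 2.775 = 24.205.
14.10 < 16.805 → outlier.
24.48 > 24.205 → outlier.
24.81 > 24.205 → outlier.
25.74 > 24.205 → outlier.
All remaining values lie within [16.805, 24.205].

14.10, 24.48, 24.81, 25.74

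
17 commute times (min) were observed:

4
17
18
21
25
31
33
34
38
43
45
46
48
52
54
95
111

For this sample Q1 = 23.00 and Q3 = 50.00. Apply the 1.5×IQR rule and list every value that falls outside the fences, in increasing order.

IQR = Q3 − Q1 = 50.00 − 23.00 = 27.00.
Lower fence = Q1 − 1.5·IQR = 23.00 − 40.50 = -17.50.
Upper fence = Q3 + 1.5·IQR = 50.00 + 40.50 = 90.50.
95 > 90.50 → outlier.
111 > 90.50 → outlier.
All remaining values lie within [-17.50, 90.50].

95, 111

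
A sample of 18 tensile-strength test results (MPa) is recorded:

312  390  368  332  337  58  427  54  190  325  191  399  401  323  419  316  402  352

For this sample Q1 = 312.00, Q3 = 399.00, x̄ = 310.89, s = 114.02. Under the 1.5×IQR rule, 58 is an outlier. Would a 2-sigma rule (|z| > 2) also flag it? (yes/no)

yes

z = (58 − 310.89) / 114.02 = -2.22.
|z| = 2.22 > 2.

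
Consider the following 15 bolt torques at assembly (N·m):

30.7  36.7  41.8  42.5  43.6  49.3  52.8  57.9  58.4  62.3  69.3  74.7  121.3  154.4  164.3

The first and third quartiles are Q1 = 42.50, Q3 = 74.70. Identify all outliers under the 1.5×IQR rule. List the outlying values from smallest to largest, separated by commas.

154.4, 164.3

IQR = Q3 − Q1 = 74.70 − 42.50 = 32.20.
Lower fence = Q1 − 1.5·IQR = 42.50 − 48.30 = -5.80.
Upper fence = Q3 + 1.5·IQR = 74.70 + 48.30 = 123.00.
154.4 > 123.00 → outlier.
164.3 > 123.00 → outlier.
All remaining values lie within [-5.80, 123.00].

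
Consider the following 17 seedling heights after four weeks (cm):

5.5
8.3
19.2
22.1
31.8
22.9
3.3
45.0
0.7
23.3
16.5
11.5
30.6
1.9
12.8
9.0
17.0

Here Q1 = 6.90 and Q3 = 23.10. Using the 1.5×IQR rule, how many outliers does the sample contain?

IQR = 16.20; fences at 6.90 − 24.30 = -17.40 and 23.10 + 24.30 = 47.40.
Every value lies within the cutoffs.

0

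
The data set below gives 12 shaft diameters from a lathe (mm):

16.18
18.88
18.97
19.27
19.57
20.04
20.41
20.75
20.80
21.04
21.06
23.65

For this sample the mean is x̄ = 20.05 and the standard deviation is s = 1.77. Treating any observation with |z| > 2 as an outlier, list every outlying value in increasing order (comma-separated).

Cutoffs at x̄ ± 2s: 20.05 ± 2·1.77 = [16.51, 23.59].
16.18: z = -2.19, |z| > 2 → outlier.
23.65: z = 2.03, |z| > 2 → outlier.
Every other value lies within [16.51, 23.59].

16.18, 23.65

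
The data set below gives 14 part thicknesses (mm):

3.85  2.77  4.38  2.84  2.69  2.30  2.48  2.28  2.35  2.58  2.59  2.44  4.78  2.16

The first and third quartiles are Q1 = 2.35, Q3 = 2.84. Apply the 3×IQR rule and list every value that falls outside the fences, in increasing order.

4.38, 4.78

IQR = Q3 − Q1 = 2.84 − 2.35 = 0.49.
Lower fence = Q1 − 3·IQR = 2.35 − 1.47 = 0.88.
Upper fence = Q3 + 3·IQR = 2.84 + 1.47 = 4.31.
4.38 > 4.31 → outlier.
4.78 > 4.31 → outlier.
All remaining values lie within [0.88, 4.31].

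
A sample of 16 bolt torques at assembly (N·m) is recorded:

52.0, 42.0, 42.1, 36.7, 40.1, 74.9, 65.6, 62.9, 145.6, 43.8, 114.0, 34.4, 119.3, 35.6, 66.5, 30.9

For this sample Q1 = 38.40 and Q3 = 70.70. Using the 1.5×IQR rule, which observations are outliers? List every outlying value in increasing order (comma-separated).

IQR = Q3 − Q1 = 70.70 − 38.40 = 32.30.
Lower fence = Q1 − 1.5·IQR = 38.40 − 48.45 = -10.05.
Upper fence = Q3 + 1.5·IQR = 70.70 + 48.45 = 119.15.
119.3 > 119.15 → outlier.
145.6 > 119.15 → outlier.
All remaining values lie within [-10.05, 119.15].

119.3, 145.6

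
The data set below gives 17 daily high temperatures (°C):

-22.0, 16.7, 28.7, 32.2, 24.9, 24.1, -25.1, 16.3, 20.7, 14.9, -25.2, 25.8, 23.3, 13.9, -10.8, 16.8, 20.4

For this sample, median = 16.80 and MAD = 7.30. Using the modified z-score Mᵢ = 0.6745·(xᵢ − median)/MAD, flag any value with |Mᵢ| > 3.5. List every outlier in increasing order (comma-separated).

|Mᵢ| > 3.5 ⇔ |xᵢ − 16.80| > 3.5·7.30/0.6745 = 37.88.
So outliers lie outside [-21.08, 54.68].
-25.2: M = -3.88 → outlier.
-25.1: M = -3.87 → outlier.
-22.0: M = -3.59 → outlier.

-25.2, -25.1, -22.0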